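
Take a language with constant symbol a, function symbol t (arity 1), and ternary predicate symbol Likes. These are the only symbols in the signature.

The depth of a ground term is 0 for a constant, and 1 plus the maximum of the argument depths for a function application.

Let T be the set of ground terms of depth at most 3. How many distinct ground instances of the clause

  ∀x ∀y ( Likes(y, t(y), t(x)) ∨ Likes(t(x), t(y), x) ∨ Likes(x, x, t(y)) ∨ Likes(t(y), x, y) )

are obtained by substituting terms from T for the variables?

Ground terms of depth ≤ 3:
  Write N_k for the number of ground terms of depth ≤ k. A term of depth ≤ k is either a constant or a function symbol applied to arguments of depth ≤ k−1, so N_k = 1 + N_{k-1}.
  N_0 = 1
  N_1 = 1 + 1 = 2
  N_2 = 1 + 2 = 3
  N_3 = 1 + 3 = 4
  Explicitly: a, t(a), t(t(a)), t(t(t(a))).
So there are 4 ground terms available for substitution.
Each of x, y ranges independently over the available ground terms, and distinct assignments produce distinct instances.
Number of ground instances = 4^2 = 16.

16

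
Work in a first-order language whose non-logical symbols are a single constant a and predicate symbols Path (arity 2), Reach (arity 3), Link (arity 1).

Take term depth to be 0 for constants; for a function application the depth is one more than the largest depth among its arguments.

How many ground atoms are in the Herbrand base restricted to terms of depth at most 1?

3

First count ground terms of depth ≤ 1.
With no function symbols every ground term is a constant, so there is exactly 1 ground term at every depth bound.
N_0 = 1
N_1 = 1
Explicitly: a.
So |H| = 1.
For each predicate symbol, the number of ground atoms is |H| raised to its arity; summing:
  Path: 1^2 = 1;  Reach: 1^3 = 1;  Link: 1
Total ground atoms: 1 + 1 + 1 = 3.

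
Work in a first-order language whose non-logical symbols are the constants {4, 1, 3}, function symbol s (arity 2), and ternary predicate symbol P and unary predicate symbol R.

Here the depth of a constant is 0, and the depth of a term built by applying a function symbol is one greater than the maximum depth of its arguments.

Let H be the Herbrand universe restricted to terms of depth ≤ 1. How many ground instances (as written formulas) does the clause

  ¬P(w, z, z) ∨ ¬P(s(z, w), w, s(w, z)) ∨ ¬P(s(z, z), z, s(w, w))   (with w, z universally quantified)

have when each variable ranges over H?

Ground terms of depth ≤ 1:
  Let N_k count ground terms of depth at most k. Each non-constant term of depth ≤ k is some function symbol applied to depth-≤(k−1) arguments, giving N_k = 3 + N_{k-1}^2.
  N_0 = 3
  N_1 = 3 + 3^2 = 12
  Explicitly: 4, 1, 3, s(4, 4), s(4, 1), s(4, 3), s(1, 4), s(1, 1), s(1, 3), s(3, 4), s(3, 1), s(3, 3).
So there are 12 ground terms available for substitution.
The clause has 2 distinct variables (w, z), each appearing in the body. In the free term algebra distinct substitutions yield syntactically distinct ground instances.
Number of ground instances = 12^2 = 144.

144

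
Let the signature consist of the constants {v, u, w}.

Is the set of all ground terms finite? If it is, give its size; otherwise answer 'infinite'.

3

There are no function symbols, so every ground term is one of the 3 constants.
The Herbrand universe is {v, u, w}, which is finite with 3 elements.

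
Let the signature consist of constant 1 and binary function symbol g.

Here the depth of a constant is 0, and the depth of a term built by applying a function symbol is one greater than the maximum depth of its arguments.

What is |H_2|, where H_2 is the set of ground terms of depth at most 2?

5

Write N_k for the number of ground terms of depth ≤ k. A term of depth ≤ k is either a constant or a function symbol applied to arguments of depth ≤ k−1, so N_k = 1 + N_{k-1}^2.
N_0 = 1
N_1 = 1 + 1^2 = 2
N_2 = 1 + 2^2 = 5
Explicitly: 1, g(1, 1), g(1, g(1, 1)), g(g(1, 1), 1), g(g(1, 1), g(1, 1)).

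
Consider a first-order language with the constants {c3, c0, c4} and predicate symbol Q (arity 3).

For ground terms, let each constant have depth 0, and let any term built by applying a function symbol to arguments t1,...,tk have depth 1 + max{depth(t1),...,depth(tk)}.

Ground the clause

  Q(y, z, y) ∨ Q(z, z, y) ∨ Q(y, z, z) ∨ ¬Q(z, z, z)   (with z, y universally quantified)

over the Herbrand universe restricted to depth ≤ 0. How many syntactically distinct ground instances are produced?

Ground terms of depth ≤ 0:
  With no function symbols every ground term is a constant, so there are exactly 3 ground terms at every depth bound.
  N_0 = 3
So there are 3 ground terms available for substitution.
Each of z, y ranges independently over the available ground terms, and distinct assignments produce distinct instances.
Number of ground instances = 3^2 = 9.

9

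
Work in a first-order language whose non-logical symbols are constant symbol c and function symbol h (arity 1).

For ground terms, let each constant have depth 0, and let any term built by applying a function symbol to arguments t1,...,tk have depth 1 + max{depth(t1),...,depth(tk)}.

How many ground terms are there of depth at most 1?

Let N_k count ground terms of depth at most k. Each non-constant term of depth ≤ k is some function symbol applied to depth-≤(k−1) arguments, giving N_k = 1 + N_{k-1}.
N_0 = 1
N_1 = 1 + 1 = 2
Explicitly: c, h(c).

2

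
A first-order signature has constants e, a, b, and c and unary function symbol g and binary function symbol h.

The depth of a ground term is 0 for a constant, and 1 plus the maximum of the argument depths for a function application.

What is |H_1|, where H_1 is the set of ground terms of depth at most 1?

24

Count level by level. With function symbols g/1, h/2, the terms of depth ≤ k are the 4 constants together with each function applied to depth-≤(k−1) tuples, so N_k = 4 + N_{k-1} + N_{k-1}^2.
N_0 = 4
N_1 = 4 + 4 + 4^2 = 24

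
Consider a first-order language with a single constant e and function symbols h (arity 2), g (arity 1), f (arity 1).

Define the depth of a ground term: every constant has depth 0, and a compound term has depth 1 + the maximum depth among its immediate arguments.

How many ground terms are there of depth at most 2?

Let N_k = |{terms of depth ≤ k}|. Then N_0 = 1 and N_k = 1 + N_{k-1}^2 + N_{k-1} + N_{k-1} for k ≥ 1 (one summand per function symbol, arity giving the exponent).
N_0 = 1
N_1 = 1 + 1^2 + 1 + 1 = 4
N_2 = 1 + 4^2 + 4 + 4 = 25

25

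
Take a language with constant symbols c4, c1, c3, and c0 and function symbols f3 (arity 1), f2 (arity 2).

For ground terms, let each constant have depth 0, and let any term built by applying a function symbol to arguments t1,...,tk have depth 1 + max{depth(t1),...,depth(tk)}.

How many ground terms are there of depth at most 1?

Let N_k count ground terms of depth at most k. Each non-constant term of depth ≤ k is some function symbol applied to depth-≤(k−1) arguments, giving N_k = 4 + N_{k-1} + N_{k-1}^2.
N_0 = 4
N_1 = 4 + 4 + 4^2 = 24

24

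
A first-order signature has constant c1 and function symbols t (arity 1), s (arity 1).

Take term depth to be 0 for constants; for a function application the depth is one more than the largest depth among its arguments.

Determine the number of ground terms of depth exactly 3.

8

Count level by level. With function symbols t/1, s/1, the terms of depth ≤ k are the 1 constant together with each function applied to depth-≤(k−1) tuples, so N_k = 1 + N_{k-1} + N_{k-1}.
N_0 = 1
N_1 = 1 + 1 + 1 = 3
N_2 = 1 + 3 + 3 = 7
N_3 = 1 + 7 + 7 = 15
Terms of depth exactly 3: N_3 − N_2 = 15 − 7 = 8.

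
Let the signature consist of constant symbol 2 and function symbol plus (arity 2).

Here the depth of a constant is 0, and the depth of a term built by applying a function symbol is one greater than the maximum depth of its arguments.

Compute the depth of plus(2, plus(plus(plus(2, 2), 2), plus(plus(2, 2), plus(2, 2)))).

depth(plus(2, 2)) = 1 + max(0, 0) = 1
depth(plus(plus(2, 2), 2)) = 1 + max(1, 0) = 2
depth(plus(plus(2, 2), plus(2, 2))) = 1 + max(1, 1) = 2
depth(plus(plus(plus(2, 2), 2), plus(plus(2, 2), plus(2, 2)))) = 1 + max(2, 2) = 3
depth(plus(2, plus(plus(plus(2, 2), 2), plus(plus(2, 2), plus(2, 2))))) = 1 + max(0, 3) = 4

4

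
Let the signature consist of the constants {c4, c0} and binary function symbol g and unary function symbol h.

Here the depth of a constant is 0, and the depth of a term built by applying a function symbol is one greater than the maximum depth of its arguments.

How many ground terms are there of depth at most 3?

5552

Let N_k = |{terms of depth ≤ k}|. Then N_0 = 2 and N_k = 2 + N_{k-1}^2 + N_{k-1} for k ≥ 1 (one summand per function symbol, arity giving the exponent).
N_0 = 2
N_1 = 2 + 2^2 + 2 = 8
N_2 = 2 + 8^2 + 8 = 74
N_3 = 2 + 74^2 + 74 = 5552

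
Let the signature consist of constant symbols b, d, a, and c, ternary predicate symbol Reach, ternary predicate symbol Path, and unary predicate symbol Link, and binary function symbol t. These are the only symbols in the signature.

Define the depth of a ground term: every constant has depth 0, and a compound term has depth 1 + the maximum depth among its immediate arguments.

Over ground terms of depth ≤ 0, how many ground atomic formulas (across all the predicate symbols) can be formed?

First count ground terms of depth ≤ 0.
Let N_k = |{terms of depth ≤ k}|. Then N_0 = 4 and N_k = 4 + N_{k-1}^2 for k ≥ 1 (one summand per function symbol, arity giving the exponent).
N_0 = 4
Explicitly: b, d, a, c.
So |H| = 4.
Ground atoms are formed by filling each argument slot of a predicate with a term from H, so an r-ary predicate gives |H|^r atoms:
  Reach: 4^3 = 64;  Path: 4^3 = 64;  Link: 4
Total ground atoms: 64 + 64 + 4 = 132.

132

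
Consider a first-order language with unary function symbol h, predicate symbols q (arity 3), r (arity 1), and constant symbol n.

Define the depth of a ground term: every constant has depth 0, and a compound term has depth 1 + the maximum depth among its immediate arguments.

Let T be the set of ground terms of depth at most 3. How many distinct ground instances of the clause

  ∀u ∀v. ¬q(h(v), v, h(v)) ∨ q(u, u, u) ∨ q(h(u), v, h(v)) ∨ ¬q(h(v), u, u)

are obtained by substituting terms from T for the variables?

16

Ground terms of depth ≤ 3:
  Count level by level. With function symbols h/1, the terms of depth ≤ k are the 1 constant together with each function applied to depth-≤(k−1) tuples, so N_k = 1 + N_{k-1}.
  N_0 = 1
  N_1 = 1 + 1 = 2
  N_2 = 1 + 2 = 3
  N_3 = 1 + 3 = 4
So there are 4 ground terms available for substitution.
There are 2 variables to instantiate (u, v), each occurring in at least one literal, so different choices give different ground instances.
Number of ground instances = 4^2 = 16.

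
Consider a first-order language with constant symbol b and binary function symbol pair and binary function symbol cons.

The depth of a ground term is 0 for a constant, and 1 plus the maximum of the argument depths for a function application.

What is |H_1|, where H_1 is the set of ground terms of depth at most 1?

Write N_k for the number of ground terms of depth ≤ k. A term of depth ≤ k is either a constant or a function symbol applied to arguments of depth ≤ k−1, so N_k = 1 + N_{k-1}^2 + N_{k-1}^2.
N_0 = 1
N_1 = 1 + 1^2 + 1^2 = 3

3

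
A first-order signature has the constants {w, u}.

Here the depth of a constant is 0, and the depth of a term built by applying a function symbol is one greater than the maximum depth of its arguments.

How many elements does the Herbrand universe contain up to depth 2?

2

With no function symbols every ground term is a constant, so there are exactly 2 ground terms at every depth bound.
N_0 = 2
N_1 = 2
N_2 = 2
Explicitly: w, u.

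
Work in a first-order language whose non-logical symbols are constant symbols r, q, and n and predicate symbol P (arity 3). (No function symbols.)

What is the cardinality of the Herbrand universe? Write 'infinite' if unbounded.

3

There are no function symbols, so every ground term is one of the 3 constants.
The Herbrand universe is {r, q, n}, which is finite with 3 elements.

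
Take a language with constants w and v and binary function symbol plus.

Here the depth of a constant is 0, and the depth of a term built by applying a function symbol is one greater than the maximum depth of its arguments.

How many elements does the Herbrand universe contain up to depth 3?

Write N_k for the number of ground terms of depth ≤ k. A term of depth ≤ k is either a constant or a function symbol applied to arguments of depth ≤ k−1, so N_k = 2 + N_{k-1}^2.
N_0 = 2
N_1 = 2 + 2^2 = 6
N_2 = 2 + 6^2 = 38
N_3 = 2 + 38^2 = 1446

1446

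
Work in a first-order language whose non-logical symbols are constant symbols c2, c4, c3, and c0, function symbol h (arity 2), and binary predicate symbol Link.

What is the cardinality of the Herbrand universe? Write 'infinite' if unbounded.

infinite

The signature has at least one function symbol (h, arity 2) and at least one constant (c2).
Iterating h gives infinitely many distinct ground terms: c2, h(c2, c2), h(h(c2, c2), h(c2, c2)), ...
So the Herbrand universe is infinite.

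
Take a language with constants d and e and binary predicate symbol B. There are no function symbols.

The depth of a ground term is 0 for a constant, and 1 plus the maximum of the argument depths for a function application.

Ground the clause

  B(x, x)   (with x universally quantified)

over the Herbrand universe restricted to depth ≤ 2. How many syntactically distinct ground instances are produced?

Ground terms of depth ≤ 2:
  With no function symbols every ground term is a constant, so there are exactly 2 ground terms at every depth bound.
  N_0 = 2
  N_1 = 2
  N_2 = 2
So there are 2 ground terms available for substitution.
The body mentions the single quantified variable x; since ground terms form a free algebra, no two substitutions collapse to the same formula.
Number of ground instances = 2.

2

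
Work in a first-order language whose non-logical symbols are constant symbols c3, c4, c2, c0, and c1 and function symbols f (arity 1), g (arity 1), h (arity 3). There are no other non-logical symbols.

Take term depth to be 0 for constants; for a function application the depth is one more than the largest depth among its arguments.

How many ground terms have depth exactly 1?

Write N_k for the number of ground terms of depth ≤ k. A term of depth ≤ k is either a constant or a function symbol applied to arguments of depth ≤ k−1, so N_k = 5 + N_{k-1} + N_{k-1} + N_{k-1}^3.
N_0 = 5
N_1 = 5 + 5 + 5 + 5^3 = 140
Terms of depth exactly 1: N_1 − N_0 = 140 − 5 = 135.

135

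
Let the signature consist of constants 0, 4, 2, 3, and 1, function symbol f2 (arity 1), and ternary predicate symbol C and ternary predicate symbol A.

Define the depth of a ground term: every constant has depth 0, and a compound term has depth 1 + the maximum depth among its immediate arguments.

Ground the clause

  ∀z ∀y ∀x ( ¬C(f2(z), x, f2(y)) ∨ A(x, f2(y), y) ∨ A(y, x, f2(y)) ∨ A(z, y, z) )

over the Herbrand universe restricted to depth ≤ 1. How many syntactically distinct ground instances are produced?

1000

Ground terms of depth ≤ 1:
  Count level by level. With function symbols f2/1, the terms of depth ≤ k are the 5 constants together with each function applied to depth-≤(k−1) tuples, so N_k = 5 + N_{k-1}.
  N_0 = 5
  N_1 = 5 + 5 = 10
  Explicitly: 0, 4, 2, 3, 1, f2(0), f2(4), f2(2), f2(3), f2(1).
So there are 10 ground terms available for substitution.
The clause has 3 distinct variables (z, y, x), each appearing in the body. In the free term algebra distinct substitutions yield syntactically distinct ground instances.
Number of ground instances = 10^3 = 1000.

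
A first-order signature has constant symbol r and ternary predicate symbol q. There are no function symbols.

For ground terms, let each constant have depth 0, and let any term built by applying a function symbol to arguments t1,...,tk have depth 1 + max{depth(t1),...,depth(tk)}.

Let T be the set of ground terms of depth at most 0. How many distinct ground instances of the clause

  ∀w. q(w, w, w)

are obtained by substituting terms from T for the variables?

Ground terms of depth ≤ 0:
  With no function symbols every ground term is a constant, so there is exactly 1 ground term at every depth bound.
  N_0 = 1
  Explicitly: r.
So there is exactly 1 ground term available for substitution.
The clause has 1 distinct variable (w), which appears in the body. In the free term algebra distinct substitutions yield syntactically distinct ground instances.
Number of ground instances = 1.

1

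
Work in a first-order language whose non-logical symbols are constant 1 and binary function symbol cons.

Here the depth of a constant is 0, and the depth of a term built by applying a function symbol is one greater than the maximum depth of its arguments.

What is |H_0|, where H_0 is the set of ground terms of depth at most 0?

1

If N_k denotes the number of depth-≤k ground terms, the 1 constant gives N_0 = 1, and each function symbol of arity r contributes N_{k-1}^r new terms at level k: N_k = 1 + N_{k-1}^2.
N_0 = 1
Explicitly: 1.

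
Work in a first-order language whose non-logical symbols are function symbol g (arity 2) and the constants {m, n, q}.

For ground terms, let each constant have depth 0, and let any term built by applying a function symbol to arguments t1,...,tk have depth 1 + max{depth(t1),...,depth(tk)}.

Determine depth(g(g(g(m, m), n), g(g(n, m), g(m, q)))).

3

depth(g(m, m)) = 1 + max(0, 0) = 1
depth(g(g(m, m), n)) = 1 + max(1, 0) = 2
depth(g(n, m)) = 1 + max(0, 0) = 1
depth(g(m, q)) = 1 + max(0, 0) = 1
depth(g(g(n, m), g(m, q))) = 1 + max(1, 1) = 2
depth(g(g(g(m, m), n), g(g(n, m), g(m, q)))) = 1 + max(2, 2) = 3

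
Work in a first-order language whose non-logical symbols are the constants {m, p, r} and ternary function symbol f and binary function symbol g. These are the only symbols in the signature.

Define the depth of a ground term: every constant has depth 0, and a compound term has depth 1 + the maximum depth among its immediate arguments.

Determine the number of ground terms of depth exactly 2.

Write N_k for the number of ground terms of depth ≤ k. A term of depth ≤ k is either a constant or a function symbol applied to arguments of depth ≤ k−1, so N_k = 3 + N_{k-1}^3 + N_{k-1}^2.
N_0 = 3
N_1 = 3 + 3^3 + 3^2 = 39
N_2 = 3 + 39^3 + 39^2 = 60843
Terms of depth exactly 2: N_2 − N_1 = 60843 − 39 = 60804.

60804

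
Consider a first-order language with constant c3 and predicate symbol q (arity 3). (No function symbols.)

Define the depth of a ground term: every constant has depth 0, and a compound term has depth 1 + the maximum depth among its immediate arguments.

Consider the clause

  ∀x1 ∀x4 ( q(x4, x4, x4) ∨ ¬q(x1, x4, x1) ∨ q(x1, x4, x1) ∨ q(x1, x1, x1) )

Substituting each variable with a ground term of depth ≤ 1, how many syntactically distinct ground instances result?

Ground terms of depth ≤ 1:
  With no function symbols every ground term is a constant, so there is exactly 1 ground term at every depth bound.
  N_0 = 1
  N_1 = 1
  Explicitly: c3.
So there is exactly 1 ground term available for substitution.
The clause has 2 distinct variables (x1, x4), each appearing in the body. In the free term algebra distinct substitutions yield syntactically distinct ground instances.
Number of ground instances = 1^2 = 1.

1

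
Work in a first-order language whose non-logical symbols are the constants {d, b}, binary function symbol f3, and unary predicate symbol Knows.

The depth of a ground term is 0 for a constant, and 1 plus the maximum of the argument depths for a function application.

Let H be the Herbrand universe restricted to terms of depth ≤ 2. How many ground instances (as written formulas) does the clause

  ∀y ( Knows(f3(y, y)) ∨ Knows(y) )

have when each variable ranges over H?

38

Ground terms of depth ≤ 2:
  Let N_k = |{terms of depth ≤ k}|. Then N_0 = 2 and N_k = 2 + N_{k-1}^2 for k ≥ 1 (one summand per function symbol, arity giving the exponent).
  N_0 = 2
  N_1 = 2 + 2^2 = 6
  N_2 = 2 + 6^2 = 38
So there are 38 ground terms available for substitution.
The variable y ranges independently over the available ground terms, and distinct assignments produce distinct instances.
Number of ground instances = 38.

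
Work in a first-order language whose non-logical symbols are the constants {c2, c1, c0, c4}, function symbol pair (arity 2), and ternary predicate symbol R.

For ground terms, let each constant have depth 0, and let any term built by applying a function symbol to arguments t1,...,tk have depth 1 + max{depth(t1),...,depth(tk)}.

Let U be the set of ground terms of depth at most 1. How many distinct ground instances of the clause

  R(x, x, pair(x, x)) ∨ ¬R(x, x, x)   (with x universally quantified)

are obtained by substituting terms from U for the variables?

Ground terms of depth ≤ 1:
  Let N_k = |{terms of depth ≤ k}|. Then N_0 = 4 and N_k = 4 + N_{k-1}^2 for k ≥ 1 (one summand per function symbol, arity giving the exponent).
  N_0 = 4
  N_1 = 4 + 4^2 = 20
So there are 20 ground terms available for substitution.
There is 1 variable to instantiate (x),  occurring in at least one literal, so different choices give different ground instances.
Number of ground instances = 20.

20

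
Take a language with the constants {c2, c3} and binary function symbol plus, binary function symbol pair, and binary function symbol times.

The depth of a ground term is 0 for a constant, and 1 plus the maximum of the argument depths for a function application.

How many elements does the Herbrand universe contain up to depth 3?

Write N_k for the number of ground terms of depth ≤ k. A term of depth ≤ k is either a constant or a function symbol applied to arguments of depth ≤ k−1, so N_k = 2 + N_{k-1}^2 + N_{k-1}^2 + N_{k-1}^2.
N_0 = 2
N_1 = 2 + 2^2 + 2^2 + 2^2 = 14
N_2 = 2 + 14^2 + 14^2 + 14^2 = 590
N_3 = 2 + 590^2 + 590^2 + 590^2 = 1044302

1044302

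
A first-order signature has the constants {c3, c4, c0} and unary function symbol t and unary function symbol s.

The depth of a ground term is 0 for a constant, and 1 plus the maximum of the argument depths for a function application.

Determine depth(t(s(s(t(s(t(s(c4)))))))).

depth(s(c4)) = 1 + depth(c4) = 1 + 0 = 1
depth(t(s(c4))) = 1 + depth(s(c4)) = 1 + 1 = 2
depth(s(t(s(c4)))) = 1 + depth(t(s(c4))) = 1 + 2 = 3
depth(t(s(t(s(c4))))) = 1 + depth(s(t(s(c4)))) = 1 + 3 = 4
depth(s(t(s(t(s(c4)))))) = 1 + depth(t(s(t(s(c4))))) = 1 + 4 = 5
depth(s(s(t(s(t(s(c4))))))) = 1 + depth(s(t(s(t(s(c4)))))) = 1 + 5 = 6
depth(t(s(s(t(s(t(s(c4)))))))) = 1 + depth(s(s(t(s(t(s(c4))))))) = 1 + 6 = 7

7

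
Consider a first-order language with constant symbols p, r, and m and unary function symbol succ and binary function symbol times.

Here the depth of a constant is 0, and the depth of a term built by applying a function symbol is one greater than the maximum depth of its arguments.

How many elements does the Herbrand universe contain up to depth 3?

59295

Write N_k for the number of ground terms of depth ≤ k. A term of depth ≤ k is either a constant or a function symbol applied to arguments of depth ≤ k−1, so N_k = 3 + N_{k-1} + N_{k-1}^2.
N_0 = 3
N_1 = 3 + 3 + 3^2 = 15
N_2 = 3 + 15 + 15^2 = 243
N_3 = 3 + 243 + 243^2 = 59295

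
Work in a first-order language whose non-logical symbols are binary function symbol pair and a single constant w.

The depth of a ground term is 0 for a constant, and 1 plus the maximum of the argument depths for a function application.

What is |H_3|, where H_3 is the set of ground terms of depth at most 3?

Let N_k = |{terms of depth ≤ k}|. Then N_0 = 1 and N_k = 1 + N_{k-1}^2 for k ≥ 1 (one summand per function symbol, arity giving the exponent).
N_0 = 1
N_1 = 1 + 1^2 = 2
N_2 = 1 + 2^2 = 5
N_3 = 1 + 5^2 = 26

26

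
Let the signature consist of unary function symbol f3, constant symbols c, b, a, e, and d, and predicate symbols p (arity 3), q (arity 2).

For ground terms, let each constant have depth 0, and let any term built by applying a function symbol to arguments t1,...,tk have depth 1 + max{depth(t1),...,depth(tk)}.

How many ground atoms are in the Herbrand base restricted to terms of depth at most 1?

First count ground terms of depth ≤ 1.
If N_k denotes the number of depth-≤k ground terms, the 5 constants give N_0 = 5, and each function symbol of arity r contributes N_{k-1}^r new terms at level k: N_k = 5 + N_{k-1}.
N_0 = 5
N_1 = 5 + 5 = 10
Explicitly: c, b, a, e, d, f3(c), f3(b), f3(a), f3(e), f3(d).
So |H| = 10.
Ground atoms are formed by filling each argument slot of a predicate with a term from H, so an r-ary predicate gives |H|^r atoms:
  p: 10^3 = 1000;  q: 10^2 = 100
Total ground atoms: 1000 + 100 = 1100.

1100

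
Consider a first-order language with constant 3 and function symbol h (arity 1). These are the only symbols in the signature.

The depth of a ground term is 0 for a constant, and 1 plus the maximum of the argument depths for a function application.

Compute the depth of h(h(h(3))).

depth(h(3)) = 1 + depth(3) = 1 + 0 = 1
depth(h(h(3))) = 1 + depth(h(3)) = 1 + 1 = 2
depth(h(h(h(3)))) = 1 + depth(h(h(3))) = 1 + 2 = 3

3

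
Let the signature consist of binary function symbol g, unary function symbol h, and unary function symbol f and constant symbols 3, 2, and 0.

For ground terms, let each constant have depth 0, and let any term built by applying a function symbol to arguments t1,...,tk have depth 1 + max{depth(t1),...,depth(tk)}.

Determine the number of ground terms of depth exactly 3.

132135

Let N_k count ground terms of depth at most k. Each non-constant term of depth ≤ k is some function symbol applied to depth-≤(k−1) arguments, giving N_k = 3 + N_{k-1}^2 + N_{k-1} + N_{k-1}.
N_0 = 3
N_1 = 3 + 3^2 + 3 + 3 = 18
N_2 = 3 + 18^2 + 18 + 18 = 363
N_3 = 3 + 363^2 + 363 + 363 = 132498
Terms of depth exactly 3: N_3 − N_2 = 132498 − 363 = 132135.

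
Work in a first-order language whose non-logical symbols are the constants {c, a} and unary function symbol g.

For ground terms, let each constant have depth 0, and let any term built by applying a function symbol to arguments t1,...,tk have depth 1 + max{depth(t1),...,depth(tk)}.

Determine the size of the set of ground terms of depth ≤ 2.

6

Let N_k count ground terms of depth at most k. Each non-constant term of depth ≤ k is some function symbol applied to depth-≤(k−1) arguments, giving N_k = 2 + N_{k-1}.
N_0 = 2
N_1 = 2 + 2 = 4
N_2 = 2 + 4 = 6
Explicitly: c, a, g(c), g(a), g(g(c)), g(g(a)).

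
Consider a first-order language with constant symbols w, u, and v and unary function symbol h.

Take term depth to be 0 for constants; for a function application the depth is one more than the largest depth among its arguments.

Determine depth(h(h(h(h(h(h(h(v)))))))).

7

depth(h(v)) = 1 + depth(v) = 1 + 0 = 1
depth(h(h(v))) = 1 + depth(h(v)) = 1 + 1 = 2
depth(h(h(h(v)))) = 1 + depth(h(h(v))) = 1 + 2 = 3
depth(h(h(h(h(v))))) = 1 + depth(h(h(h(v)))) = 1 + 3 = 4
depth(h(h(h(h(h(v)))))) = 1 + depth(h(h(h(h(v))))) = 1 + 4 = 5
depth(h(h(h(h(h(h(v))))))) = 1 + depth(h(h(h(h(h(v)))))) = 1 + 5 = 6
depth(h(h(h(h(h(h(h(v)))))))) = 1 + depth(h(h(h(h(h(h(v))))))) = 1 + 6 = 7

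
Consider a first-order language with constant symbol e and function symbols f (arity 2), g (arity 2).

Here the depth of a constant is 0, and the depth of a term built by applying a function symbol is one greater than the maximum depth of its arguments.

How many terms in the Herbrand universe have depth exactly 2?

Write N_k for the number of ground terms of depth ≤ k. A term of depth ≤ k is either a constant or a function symbol applied to arguments of depth ≤ k−1, so N_k = 1 + N_{k-1}^2 + N_{k-1}^2.
N_0 = 1
N_1 = 1 + 1^2 + 1^2 = 3
N_2 = 1 + 3^2 + 3^2 = 19
Terms of depth exactly 2: N_2 − N_1 = 19 − 3 = 16.

16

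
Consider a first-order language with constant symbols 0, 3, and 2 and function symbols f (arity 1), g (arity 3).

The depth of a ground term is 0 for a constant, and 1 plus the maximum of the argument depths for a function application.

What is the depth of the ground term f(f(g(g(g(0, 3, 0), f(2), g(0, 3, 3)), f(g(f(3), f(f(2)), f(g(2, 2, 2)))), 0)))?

7

depth(g(0, 3, 0)) = 1 + max(0, 0, 0) = 1
depth(f(2)) = 1 + depth(2) = 1 + 0 = 1
depth(g(0, 3, 3)) = 1 + max(0, 0, 0) = 1
depth(g(g(0, 3, 0), f(2), g(0, 3, 3))) = 1 + max(1, 1, 1) = 2
depth(f(3)) = 1 + depth(3) = 1 + 0 = 1
depth(f(f(2))) = 1 + depth(f(2)) = 1 + 1 = 2
depth(g(2, 2, 2)) = 1 + max(0, 0, 0) = 1
depth(f(g(2, 2, 2))) = 1 + depth(g(2, 2, 2)) = 1 + 1 = 2
depth(g(f(3), f(f(2)), f(g(2, 2, 2)))) = 1 + max(1, 2, 2) = 3
depth(f(g(f(3), f(f(2)), f(g(2, 2, 2))))) = 1 + depth(g(f(3), f(f(2)), f(g(2, 2, 2)))) = 1 + 3 = 4
depth(g(g(g(0, 3, 0), f(2), g(0, 3, 3)), f(g(f(3), f(f(2)), f(g(2, 2, 2)))), 0)) = 1 + max(2, 4, 0) = 5
depth(f(g(g(g(0, 3, 0), f(2), g(0, 3, 3)), f(g(f(3), f(f(2)), f(g(2, 2, 2)))), 0))) = 1 + depth(g(g(g(0, 3, 0), f(2), g(0, 3, 3)), f(g(f(3), f(f(2)), f(g(2, 2, 2)))), 0)) = 1 + 5 = 6
depth(f(f(g(g(g(0, 3, 0), f(2), g(0, 3, 3)), f(g(f(3), f(f(2)), f(g(2, 2, 2)))), 0)))) = 1 + depth(f(g(g(g(0, 3, 0), f(2), g(0, 3, 3)), f(g(f(3), f(f(2)), f(g(2, 2, 2)))), 0))) = 1 + 6 = 7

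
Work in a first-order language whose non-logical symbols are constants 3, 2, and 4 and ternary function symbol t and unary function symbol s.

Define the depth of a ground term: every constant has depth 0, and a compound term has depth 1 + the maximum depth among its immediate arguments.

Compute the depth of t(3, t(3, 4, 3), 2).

depth(t(3, 4, 3)) = 1 + max(0, 0, 0) = 1
depth(t(3, t(3, 4, 3), 2)) = 1 + max(0, 1, 0) = 2

2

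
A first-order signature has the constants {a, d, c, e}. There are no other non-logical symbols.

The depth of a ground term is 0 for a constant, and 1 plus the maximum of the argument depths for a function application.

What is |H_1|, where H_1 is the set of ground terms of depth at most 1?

4

With no function symbols every ground term is a constant, so there are exactly 4 ground terms at every depth bound.
N_0 = 4
N_1 = 4
Explicitly: a, d, c, e.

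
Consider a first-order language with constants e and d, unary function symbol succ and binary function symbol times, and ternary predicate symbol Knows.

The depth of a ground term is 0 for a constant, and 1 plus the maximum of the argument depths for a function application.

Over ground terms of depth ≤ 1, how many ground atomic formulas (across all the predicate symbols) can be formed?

First count ground terms of depth ≤ 1.
Count level by level. With function symbols succ/1, times/2, the terms of depth ≤ k are the 2 constants together with each function applied to depth-≤(k−1) tuples, so N_k = 2 + N_{k-1} + N_{k-1}^2.
N_0 = 2
N_1 = 2 + 2 + 2^2 = 8
So |H| = 8.
A ground atom is a predicate applied to a tuple of terms from H, so the count is the sum over predicates of |H|^arity:
  Knows: 8^3 = 512
Total ground atoms: 512.

512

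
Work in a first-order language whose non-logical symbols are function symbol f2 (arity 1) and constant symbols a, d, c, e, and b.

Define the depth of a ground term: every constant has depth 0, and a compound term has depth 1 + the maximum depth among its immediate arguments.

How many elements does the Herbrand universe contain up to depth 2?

15

Count level by level. With function symbols f2/1, the terms of depth ≤ k are the 5 constants together with each function applied to depth-≤(k−1) tuples, so N_k = 5 + N_{k-1}.
N_0 = 5
N_1 = 5 + 5 = 10
N_2 = 5 + 10 = 15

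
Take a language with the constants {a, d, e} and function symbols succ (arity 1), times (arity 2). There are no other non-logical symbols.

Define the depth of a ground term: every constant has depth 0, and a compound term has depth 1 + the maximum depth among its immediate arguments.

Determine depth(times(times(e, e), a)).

2

depth(times(e, e)) = 1 + max(0, 0) = 1
depth(times(times(e, e), a)) = 1 + max(1, 0) = 2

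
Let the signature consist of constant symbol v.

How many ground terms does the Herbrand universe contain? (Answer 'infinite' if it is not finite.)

1

There are no function symbols, so the only ground term is the single constant.
The Herbrand universe is {v}, finite with 1 element.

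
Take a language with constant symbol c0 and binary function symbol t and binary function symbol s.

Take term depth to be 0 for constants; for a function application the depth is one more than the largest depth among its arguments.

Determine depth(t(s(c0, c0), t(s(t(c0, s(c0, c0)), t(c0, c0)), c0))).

5

depth(s(c0, c0)) = 1 + max(0, 0) = 1
depth(t(c0, s(c0, c0))) = 1 + max(0, 1) = 2
depth(t(c0, c0)) = 1 + max(0, 0) = 1
depth(s(t(c0, s(c0, c0)), t(c0, c0))) = 1 + max(2, 1) = 3
depth(t(s(t(c0, s(c0, c0)), t(c0, c0)), c0)) = 1 + max(3, 0) = 4
depth(t(s(c0, c0), t(s(t(c0, s(c0, c0)), t(c0, c0)), c0))) = 1 + max(1, 4) = 5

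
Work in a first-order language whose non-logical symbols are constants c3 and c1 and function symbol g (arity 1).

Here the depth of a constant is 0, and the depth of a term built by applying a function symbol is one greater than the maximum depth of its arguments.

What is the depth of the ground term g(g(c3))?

2

depth(g(c3)) = 1 + depth(c3) = 1 + 0 = 1
depth(g(g(c3))) = 1 + depth(g(c3)) = 1 + 1 = 2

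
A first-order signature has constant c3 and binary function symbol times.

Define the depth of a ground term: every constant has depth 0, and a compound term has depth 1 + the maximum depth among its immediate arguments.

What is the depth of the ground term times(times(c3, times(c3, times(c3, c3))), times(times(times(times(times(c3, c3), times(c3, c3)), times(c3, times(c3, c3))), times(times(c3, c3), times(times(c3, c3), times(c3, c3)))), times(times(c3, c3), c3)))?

6

depth(times(c3, c3)) = 1 + max(0, 0) = 1
depth(times(c3, times(c3, c3))) = 1 + max(0, 1) = 2
depth(times(c3, times(c3, times(c3, c3)))) = 1 + max(0, 2) = 3
depth(times(times(c3, c3), times(c3, c3))) = 1 + max(1, 1) = 2
depth(times(times(times(c3, c3), times(c3, c3)), times(c3, times(c3, c3)))) = 1 + max(2, 2) = 3
depth(times(times(c3, c3), times(times(c3, c3), times(c3, c3)))) = 1 + max(1, 2) = 3
depth(times(times(times(times(c3, c3), times(c3, c3)), times(c3, times(c3, c3))), times(times(c3, c3), times(times(c3, c3), times(c3, c3))))) = 1 + max(3, 3) = 4
depth(times(times(c3, c3), c3)) = 1 + max(1, 0) = 2
depth(times(times(times(times(times(c3, c3), times(c3, c3)), times(c3, times(c3, c3))), times(times(c3, c3), times(times(c3, c3), times(c3, c3)))), times(times(c3, c3), c3))) = 1 + max(4, 2) = 5
depth(times(times(c3, times(c3, times(c3, c3))), times(times(times(times(times(c3, c3), times(c3, c3)), times(c3, times(c3, c3))), times(times(c3, c3), times(times(c3, c3), times(c3, c3)))), times(times(c3, c3), c3)))) = 1 + max(3, 5) = 6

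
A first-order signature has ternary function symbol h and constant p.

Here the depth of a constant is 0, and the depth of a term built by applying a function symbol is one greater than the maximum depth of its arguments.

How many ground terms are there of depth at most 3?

730

Let N_k = |{terms of depth ≤ k}|. Then N_0 = 1 and N_k = 1 + N_{k-1}^3 for k ≥ 1 (one summand per function symbol, arity giving the exponent).
N_0 = 1
N_1 = 1 + 1^3 = 2
N_2 = 1 + 2^3 = 9
N_3 = 1 + 9^3 = 730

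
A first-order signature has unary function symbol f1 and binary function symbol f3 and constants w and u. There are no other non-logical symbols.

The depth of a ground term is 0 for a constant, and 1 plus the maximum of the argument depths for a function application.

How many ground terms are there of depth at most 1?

Let N_k count ground terms of depth at most k. Each non-constant term of depth ≤ k is some function symbol applied to depth-≤(k−1) arguments, giving N_k = 2 + N_{k-1} + N_{k-1}^2.
N_0 = 2
N_1 = 2 + 2 + 2^2 = 8

8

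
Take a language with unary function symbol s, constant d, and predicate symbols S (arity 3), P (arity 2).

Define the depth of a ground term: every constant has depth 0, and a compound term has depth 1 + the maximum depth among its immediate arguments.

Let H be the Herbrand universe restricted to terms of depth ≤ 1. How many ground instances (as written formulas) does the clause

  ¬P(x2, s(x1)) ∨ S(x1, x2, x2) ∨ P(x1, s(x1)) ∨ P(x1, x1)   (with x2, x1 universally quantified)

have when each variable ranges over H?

Ground terms of depth ≤ 1:
  Let N_k = |{terms of depth ≤ k}|. Then N_0 = 1 and N_k = 1 + N_{k-1} for k ≥ 1 (one summand per function symbol, arity giving the exponent).
  N_0 = 1
  N_1 = 1 + 1 = 2
  Explicitly: d, s(d).
So there are 2 ground terms available for substitution.
Each of x2, x1 ranges independently over the available ground terms, and distinct assignments produce distinct instances.
Number of ground instances = 2^2 = 4.

4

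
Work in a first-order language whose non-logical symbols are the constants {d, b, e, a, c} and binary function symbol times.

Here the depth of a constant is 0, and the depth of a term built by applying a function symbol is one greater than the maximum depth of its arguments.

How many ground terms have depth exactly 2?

875

Count level by level. With function symbols times/2, the terms of depth ≤ k are the 5 constants together with each function applied to depth-≤(k−1) tuples, so N_k = 5 + N_{k-1}^2.
N_0 = 5
N_1 = 5 + 5^2 = 30
N_2 = 5 + 30^2 = 905
Terms of depth exactly 2: N_2 − N_1 = 905 − 30 = 875.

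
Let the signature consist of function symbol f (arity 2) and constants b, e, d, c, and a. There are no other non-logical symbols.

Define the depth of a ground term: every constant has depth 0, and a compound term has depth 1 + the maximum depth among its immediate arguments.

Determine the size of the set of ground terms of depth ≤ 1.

Let N_k = |{terms of depth ≤ k}|. Then N_0 = 5 and N_k = 5 + N_{k-1}^2 for k ≥ 1 (one summand per function symbol, arity giving the exponent).
N_0 = 5
N_1 = 5 + 5^2 = 30

30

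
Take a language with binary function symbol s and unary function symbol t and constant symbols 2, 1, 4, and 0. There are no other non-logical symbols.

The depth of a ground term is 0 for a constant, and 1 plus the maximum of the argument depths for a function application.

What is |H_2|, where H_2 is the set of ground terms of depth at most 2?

Write N_k for the number of ground terms of depth ≤ k. A term of depth ≤ k is either a constant or a function symbol applied to arguments of depth ≤ k−1, so N_k = 4 + N_{k-1}^2 + N_{k-1}.
N_0 = 4
N_1 = 4 + 4^2 + 4 = 24
N_2 = 4 + 24^2 + 24 = 604

604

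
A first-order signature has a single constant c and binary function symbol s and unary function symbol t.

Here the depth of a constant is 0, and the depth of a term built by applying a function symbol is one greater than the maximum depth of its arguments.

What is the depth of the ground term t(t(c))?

depth(t(c)) = 1 + depth(c) = 1 + 0 = 1
depth(t(t(c))) = 1 + depth(t(c)) = 1 + 1 = 2

2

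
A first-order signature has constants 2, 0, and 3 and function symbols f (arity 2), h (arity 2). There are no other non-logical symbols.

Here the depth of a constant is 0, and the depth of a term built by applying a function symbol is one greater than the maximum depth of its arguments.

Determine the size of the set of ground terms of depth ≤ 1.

21

Let N_k count ground terms of depth at most k. Each non-constant term of depth ≤ k is some function symbol applied to depth-≤(k−1) arguments, giving N_k = 3 + N_{k-1}^2 + N_{k-1}^2.
N_0 = 3
N_1 = 3 + 3^2 + 3^2 = 21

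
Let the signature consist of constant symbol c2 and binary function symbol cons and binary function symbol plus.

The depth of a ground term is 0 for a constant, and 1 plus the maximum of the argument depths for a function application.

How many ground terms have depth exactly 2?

16

Write N_k for the number of ground terms of depth ≤ k. A term of depth ≤ k is either a constant or a function symbol applied to arguments of depth ≤ k−1, so N_k = 1 + N_{k-1}^2 + N_{k-1}^2.
N_0 = 1
N_1 = 1 + 1^2 + 1^2 = 3
N_2 = 1 + 3^2 + 3^2 = 19
Terms of depth exactly 2: N_2 − N_1 = 19 − 3 = 16.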